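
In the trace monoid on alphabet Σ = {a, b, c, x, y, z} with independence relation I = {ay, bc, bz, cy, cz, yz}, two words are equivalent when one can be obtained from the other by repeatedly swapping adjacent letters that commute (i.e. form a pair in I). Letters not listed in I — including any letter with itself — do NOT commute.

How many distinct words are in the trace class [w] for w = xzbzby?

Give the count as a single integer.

10

piece 0:x — minimal
piece 1:z rests on {0:x}
piece 2:b rests on {0:x}
piece 3:z rests on {1:z}
piece 4:b rests on {2:b}
piece 5:y rests on {4:b}
minimal pieces: {0:x}
ways to finish when only these pieces remain (= sum over removing one remaining piece with nothing left below it):
  1 left: {3}→1  {5}→1
  2 left: {1,3}→1  {3,5}→2  {4,5}→1
  3 left: {1,3,5}→3  {2,4,5}→1  {3,4,5}→3
  4 left: {1,3,4,5}→6  {2,3,4,5}→4
  placing 0:x first → 10 extensions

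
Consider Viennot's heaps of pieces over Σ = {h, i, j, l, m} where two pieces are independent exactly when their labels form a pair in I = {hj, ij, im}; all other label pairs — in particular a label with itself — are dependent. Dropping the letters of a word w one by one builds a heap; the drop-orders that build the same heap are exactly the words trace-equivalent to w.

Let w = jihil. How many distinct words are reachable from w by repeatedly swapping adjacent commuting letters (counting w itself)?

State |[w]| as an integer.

drop 0:j onto floor
drop 1:i onto floor
drop 2:h onto {1:i}
drop 3:i onto {2:h}
drop 4:l onto {0:j, 3:i}
ground layer = {0:j, 1:i}
drop-orders for the pieces not yet dropped (sum over which currently-grounded one goes next):
  1 to go: {4} 1
  2 to go: {0,4} 1  {3,4} 1
  3 to go: {0,3,4} 2  {2,3,4} 1
  if 0:j drops first: 1 orders
  if 1:i drops first: 3 orders
heap linearizations: 4

4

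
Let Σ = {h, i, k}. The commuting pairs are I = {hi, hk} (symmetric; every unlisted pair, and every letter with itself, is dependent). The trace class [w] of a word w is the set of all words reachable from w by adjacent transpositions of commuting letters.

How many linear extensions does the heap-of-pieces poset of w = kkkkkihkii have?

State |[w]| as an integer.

10

piece 0:k — minimal
piece 1:k rests on {0:k}
piece 2:k rests on {1:k}
piece 3:k rests on {2:k}
piece 4:k rests on {3:k}
piece 5:i rests on {4:k}
piece 6:h — minimal
piece 7:k rests on {5:i}
piece 8:i rests on {7:k}
piece 9:i rests on {8:i}
minimal pieces: {0:k, 6:h}
ways to finish when only these pieces remain (= sum over removing one remaining piece with nothing left below it):
  1 left: {6}→1  {9}→1
  2 left: {6,9}→2  {8,9}→1
  3 left: {6,8,9}→3  {7,8,9}→1
  4 left: {5,7,8,9}→1  {6,7,8,9}→4
  5 left: {4,5,7,8,9}→1  {5,6,7,8,9}→5
  6 left: {3,4,5,7,8,9}→1  {4,5,6,7,8,9}→6
  7 left: {2,3,4,5,7,8,9}→1  {3,4,5,6,7,8,9}→7
  8 left: {1,2,3,4,5,7,8,9}→1  {2,3,4,5,6,7,8,9}→8
  placing 0:k first → 9 extensions
  placing 6:h first → 1 extensions
total linear extensions = 10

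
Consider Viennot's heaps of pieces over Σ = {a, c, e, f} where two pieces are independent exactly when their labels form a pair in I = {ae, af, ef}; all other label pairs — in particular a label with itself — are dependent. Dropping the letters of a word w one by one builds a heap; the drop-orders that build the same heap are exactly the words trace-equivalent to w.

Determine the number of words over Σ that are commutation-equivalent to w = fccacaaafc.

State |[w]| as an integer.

#0=f has no predecessor
#1=c depends on [0:f]
#2=c depends on [1:c]
#3=a depends on [2:c]
#4=c depends on [3:a]
#5=a depends on [4:c]
#6=a depends on [5:a]
#7=a depends on [6:a]
#8=f depends on [4:c]
#9=c depends on [7:a, 8:f]
sources: [0:f]
N(rest) = Σ N(rest − s) over sources s of rest; N(one piece) = 1:
  size 1 → [9]=1
  size 2 → [7,9]=1  [8,9]=1
  size 3 → [6,7,9]=1  [7,8,9]=2
  size 4 → [5,6,7,9]=1  [6,7,8,9]=3
  size 5 → [5,6,7,8,9]=4
  size 6 → [4,5,6,7,8,9]=4
  size 7 → [3,4,5,6,7,8,9]=4
  size 8 → [2,3,4,5,6,7,8,9]=4
  first=0(f) contributes 4

4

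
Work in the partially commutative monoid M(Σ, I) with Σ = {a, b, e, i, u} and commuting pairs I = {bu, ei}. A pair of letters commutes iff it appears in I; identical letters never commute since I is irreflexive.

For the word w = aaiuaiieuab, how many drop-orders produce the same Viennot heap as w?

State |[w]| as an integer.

#0=a has no predecessor
#1=a depends on [0:a]
#2=i depends on [1:a]
#3=u depends on [2:i]
#4=a depends on [3:u]
#5=i depends on [4:a]
#6=i depends on [5:i]
#7=e depends on [4:a]
#8=u depends on [6:i, 7:e]
#9=a depends on [8:u]
#10=b depends on [9:a]
sources: [0:a]
N(rest) = Σ N(rest − s) over sources s of rest; N(one piece) = 1:
  size 1 → [10]=1
  size 2 → [9,10]=1
  size 3 → [8,9,10]=1
  size 4 → [6,8,9,10]=1  [7,8,9,10]=1
  size 5 → [5,6,8,9,10]=1  [6,7,8,9,10]=2
  size 6 → [5,6,7,8,9,10]=3
  size 7 → [4,5,6,7,8,9,10]=3
  size 8 → [3,4,5,6,7,8,9,10]=3
  size 9 → [2,3,4,5,6,7,8,9,10]=3
  first=0(a) contributes 3

3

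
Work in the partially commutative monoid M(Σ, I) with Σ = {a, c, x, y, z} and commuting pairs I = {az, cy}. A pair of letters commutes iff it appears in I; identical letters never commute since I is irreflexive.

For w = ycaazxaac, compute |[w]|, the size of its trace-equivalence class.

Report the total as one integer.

6

drop 0:y onto floor
drop 1:c onto floor
drop 2:a onto {0:y, 1:c}
drop 3:a onto {2:a}
drop 4:z onto {0:y, 1:c}
drop 5:x onto {3:a, 4:z}
drop 6:a onto {5:x}
drop 7:a onto {6:a}
drop 8:c onto {7:a}
ground layer = {0:y, 1:c}
drop-orders for the pieces not yet dropped (sum over which currently-grounded one goes next):
  1 to go: {8} 1
  2 to go: {7,8} 1
  3 to go: {6,7,8} 1
  4 to go: {5,6,7,8} 1
  5 to go: {3,5,6,7,8} 1  {4,5,6,7,8} 1
  6 to go: {2,3,5,6,7,8} 1  {3,4,5,6,7,8} 2
  7 to go: {2,3,4,5,6,7,8} 3
  if 0:y drops first: 3 orders
  if 1:c drops first: 3 orders
heap linearizations: 6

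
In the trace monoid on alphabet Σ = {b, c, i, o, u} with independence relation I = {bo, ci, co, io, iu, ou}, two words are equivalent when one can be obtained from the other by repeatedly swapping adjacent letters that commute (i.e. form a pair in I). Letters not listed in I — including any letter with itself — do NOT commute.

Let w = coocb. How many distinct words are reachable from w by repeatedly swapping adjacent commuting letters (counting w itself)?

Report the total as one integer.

#0=c has no predecessor
#1=o has no predecessor
#2=o depends on [1:o]
#3=c depends on [0:c]
#4=b depends on [3:c]
sources: [0:c, 1:o]
N(rest) = Σ N(rest − s) over sources s of rest; N(one piece) = 1:
  size 1 → [2]=1  [4]=1
  size 2 → [1,2]=1  [2,4]=2  [3,4]=1
  size 3 → [0,3,4]=1  [1,2,4]=3  [2,3,4]=3
  first=0(c) contributes 6
  first=1(o) contributes 4
|[w]| = 10

10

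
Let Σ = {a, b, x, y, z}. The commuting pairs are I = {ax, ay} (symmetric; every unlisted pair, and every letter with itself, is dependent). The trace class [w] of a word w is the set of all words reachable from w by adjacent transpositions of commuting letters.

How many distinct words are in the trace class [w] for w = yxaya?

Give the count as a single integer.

#0=y has no predecessor
#1=x depends on [0:y]
#2=a has no predecessor
#3=y depends on [1:x]
#4=a depends on [2:a]
sources: [0:y, 2:a]
N(rest) = Σ N(rest − s) over sources s of rest; N(one piece) = 1:
  size 1 → [3]=1  [4]=1
  size 2 → [1,3]=1  [2,4]=1  [3,4]=2
  size 3 → [0,1,3]=1  [1,3,4]=3  [2,3,4]=3
  first=0(y) contributes 6
  first=2(a) contributes 4
|[w]| = 10

10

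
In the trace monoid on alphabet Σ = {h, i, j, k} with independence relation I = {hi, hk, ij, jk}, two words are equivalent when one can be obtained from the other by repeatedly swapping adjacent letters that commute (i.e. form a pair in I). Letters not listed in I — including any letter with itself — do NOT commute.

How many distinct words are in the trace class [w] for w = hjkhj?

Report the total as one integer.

piece 0:h — minimal
piece 1:j rests on {0:h}
piece 2:k — minimal
piece 3:h rests on {1:j}
piece 4:j rests on {3:h}
minimal pieces: {0:h, 2:k}
ways to finish when only these pieces remain (= sum over removing one remaining piece with nothing left below it):
  1 left: {2}→1  {4}→1
  2 left: {2,4}→2  {3,4}→1
  3 left: {1,3,4}→1  {2,3,4}→3
  placing 0:h first → 4 extensions
  placing 2:k first → 1 extensions
total linear extensions = 5

5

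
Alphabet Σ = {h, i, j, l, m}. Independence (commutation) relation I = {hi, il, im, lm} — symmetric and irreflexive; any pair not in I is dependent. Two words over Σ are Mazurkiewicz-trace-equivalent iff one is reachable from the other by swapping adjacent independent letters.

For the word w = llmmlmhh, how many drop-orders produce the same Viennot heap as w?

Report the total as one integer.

20

piece 0:l — minimal
piece 1:l rests on {0:l}
piece 2:m — minimal
piece 3:m rests on {2:m}
piece 4:l rests on {1:l}
piece 5:m rests on {3:m}
piece 6:h rests on {4:l, 5:m}
piece 7:h rests on {6:h}
minimal pieces: {0:l, 2:m}
ways to finish when only these pieces remain (= sum over removing one remaining piece with nothing left below it):
  1 left: {7}→1
  2 left: {6,7}→1
  3 left: {4,6,7}→1  {5,6,7}→1
  4 left: {1,4,6,7}→1  {3,5,6,7}→1  {4,5,6,7}→2
  5 left: {0,1,4,6,7}→1  {1,4,5,6,7}→3  {2,3,5,6,7}→1  {3,4,5,6,7}→3
  6 left: {0,1,4,5,6,7}→4  {1,3,4,5,6,7}→6  {2,3,4,5,6,7}→4
  placing 0:l first → 10 extensions
  placing 2:m first → 10 extensions
total linear extensions = 20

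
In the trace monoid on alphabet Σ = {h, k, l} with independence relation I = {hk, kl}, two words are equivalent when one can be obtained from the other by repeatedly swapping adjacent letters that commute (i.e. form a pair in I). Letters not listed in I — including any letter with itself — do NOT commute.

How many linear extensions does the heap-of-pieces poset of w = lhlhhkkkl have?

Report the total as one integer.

drop 0:l onto floor
drop 1:h onto {0:l}
drop 2:l onto {1:h}
drop 3:h onto {2:l}
drop 4:h onto {3:h}
drop 5:k onto floor
drop 6:k onto {5:k}
drop 7:k onto {6:k}
drop 8:l onto {4:h}
ground layer = {0:l, 5:k}
drop-orders for the pieces not yet dropped (sum over which currently-grounded one goes next):
  1 to go: {7} 1  {8} 1
  2 to go: {4,8} 1  {6,7} 1  {7,8} 2
  3 to go: {3,4,8} 1  {4,7,8} 3  {5,6,7} 1  {6,7,8} 3
  4 to go: {2,3,4,8} 1  {3,4,7,8} 4  {4,6,7,8} 6  {5,6,7,8} 4
  5 to go: {1,2,3,4,8} 1  {2,3,4,7,8} 5  {3,4,6,7,8} 10  {4,5,6,7,8} 10
  6 to go: {0,1,2,3,4,8} 1  {1,2,3,4,7,8} 6  {2,3,4,6,7,8} 15  {3,4,5,6,7,8} 20
  7 to go: {0,1,2,3,4,7,8} 7  {1,2,3,4,6,7,8} 21  {2,3,4,5,6,7,8} 35
  if 0:l drops first: 56 orders
  if 5:k drops first: 28 orders
heap linearizations: 84

84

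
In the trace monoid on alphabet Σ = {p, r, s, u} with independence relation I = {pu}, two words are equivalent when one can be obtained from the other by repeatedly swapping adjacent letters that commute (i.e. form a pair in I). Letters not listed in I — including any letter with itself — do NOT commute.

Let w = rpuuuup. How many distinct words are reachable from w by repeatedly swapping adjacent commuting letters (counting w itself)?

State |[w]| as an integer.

15

piece 0:r — minimal
piece 1:p rests on {0:r}
piece 2:u rests on {0:r}
piece 3:u rests on {2:u}
piece 4:u rests on {3:u}
piece 5:u rests on {4:u}
piece 6:p rests on {1:p}
minimal pieces: {0:r}
ways to finish when only these pieces remain (= sum over removing one remaining piece with nothing left below it):
  1 left: {5}→1  {6}→1
  2 left: {1,6}→1  {4,5}→1  {5,6}→2
  3 left: {1,5,6}→3  {3,4,5}→1  {4,5,6}→3
  4 left: {1,4,5,6}→6  {2,3,4,5}→1  {3,4,5,6}→4
  5 left: {1,3,4,5,6}→10  {2,3,4,5,6}→5
  placing 0:r first → 15 extensions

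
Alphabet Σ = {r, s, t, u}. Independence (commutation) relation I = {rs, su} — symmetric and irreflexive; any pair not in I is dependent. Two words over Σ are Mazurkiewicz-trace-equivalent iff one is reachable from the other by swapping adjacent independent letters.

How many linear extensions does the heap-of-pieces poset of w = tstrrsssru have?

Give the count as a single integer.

0(t) covers ∅
1(s) covers 0:t
2(t) covers 1:s
3(r) covers 2:t
4(r) covers 3:r
5(s) covers 2:t
6(s) covers 5:s
7(s) covers 6:s
8(r) covers 4:r
9(u) covers 8:r
floor of heap: 0:t
completions by unplaced set U, small U first (add the entries for U minus each lowest piece of U):
  |U|=1: {7}:1  {9}:1
  |U|=2: {6,7}:1  {7,9}:2  {8,9}:1
  |U|=3: {4,8,9}:1  {5,6,7}:1  {6,7,9}:3  {7,8,9}:3
  |U|=4: {3,4,8,9}:1  {4,7,8,9}:4  {5,6,7,9}:4  {6,7,8,9}:6
  |U|=5: {3,4,7,8,9}:5  {4,6,7,8,9}:10  {5,6,7,8,9}:10
  |U|=6: {3,4,6,7,8,9}:15  {4,5,6,7,8,9}:20
  |U|=7: {3,4,5,6,7,8,9}:35
  |U|=8: {2,3,4,5,6,7,8,9}:35
  start at 0(t): 35

35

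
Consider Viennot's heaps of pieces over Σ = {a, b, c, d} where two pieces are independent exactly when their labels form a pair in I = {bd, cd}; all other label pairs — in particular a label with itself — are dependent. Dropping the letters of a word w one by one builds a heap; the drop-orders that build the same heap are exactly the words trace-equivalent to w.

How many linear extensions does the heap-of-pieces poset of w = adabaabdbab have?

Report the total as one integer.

3

drop 0:a onto floor
drop 1:d onto {0:a}
drop 2:a onto {1:d}
drop 3:b onto {2:a}
drop 4:a onto {3:b}
drop 5:a onto {4:a}
drop 6:b onto {5:a}
drop 7:d onto {5:a}
drop 8:b onto {6:b}
drop 9:a onto {7:d, 8:b}
drop 10:b onto {9:a}
ground layer = {0:a}
drop-orders for the pieces not yet dropped (sum over which currently-grounded one goes next):
  1 to go: {10} 1
  2 to go: {9,10} 1
  3 to go: {7,9,10} 1  {8,9,10} 1
  4 to go: {6,8,9,10} 1  {7,8,9,10} 2
  5 to go: {6,7,8,9,10} 3
  6 to go: {5,6,7,8,9,10} 3
  7 to go: {4,5,6,7,8,9,10} 3
  8 to go: {3,4,5,6,7,8,9,10} 3
  9 to go: {2,3,4,5,6,7,8,9,10} 3
  if 0:a drops first: 3 orders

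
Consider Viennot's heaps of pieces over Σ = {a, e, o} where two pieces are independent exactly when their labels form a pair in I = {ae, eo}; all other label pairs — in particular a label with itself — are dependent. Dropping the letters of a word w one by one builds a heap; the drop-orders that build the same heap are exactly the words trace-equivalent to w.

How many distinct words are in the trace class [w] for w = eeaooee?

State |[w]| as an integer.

35

drop 0:e onto floor
drop 1:e onto {0:e}
drop 2:a onto floor
drop 3:o onto {2:a}
drop 4:o onto {3:o}
drop 5:e onto {1:e}
drop 6:e onto {5:e}
ground layer = {0:e, 2:a}
drop-orders for the pieces not yet dropped (sum over which currently-grounded one goes next):
  1 to go: {4} 1  {6} 1
  2 to go: {3,4} 1  {4,6} 2  {5,6} 1
  3 to go: {1,5,6} 1  {2,3,4} 1  {3,4,6} 3  {4,5,6} 3
  4 to go: {0,1,5,6} 1  {1,4,5,6} 4  {2,3,4,6} 4  {3,4,5,6} 6
  5 to go: {0,1,4,5,6} 5  {1,3,4,5,6} 10  {2,3,4,5,6} 10
  if 0:e drops first: 20 orders
  if 2:a drops first: 15 orders
heap linearizations: 35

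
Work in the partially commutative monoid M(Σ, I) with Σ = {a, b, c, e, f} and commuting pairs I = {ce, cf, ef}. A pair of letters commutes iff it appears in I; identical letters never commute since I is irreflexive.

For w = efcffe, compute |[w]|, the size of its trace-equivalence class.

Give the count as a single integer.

#0=e has no predecessor
#1=f has no predecessor
#2=c has no predecessor
#3=f depends on [1:f]
#4=f depends on [3:f]
#5=e depends on [0:e]
sources: [0:e, 1:f, 2:c]
N(rest) = Σ N(rest − s) over sources s of rest; N(one piece) = 1:
  size 1 → [2]=1  [4]=1  [5]=1
  size 2 → [0,5]=1  [2,4]=2  [2,5]=2  [3,4]=1  [4,5]=2
  size 3 → [0,2,5]=3  [0,4,5]=3  [1,3,4]=1  [2,3,4]=3  [2,4,5]=6  [3,4,5]=3
  size 4 → [0,2,4,5]=12  [0,3,4,5]=6  [1,2,3,4]=4  [1,3,4,5]=4  [2,3,4,5]=12
  first=0(e) contributes 20
  first=1(f) contributes 30
  first=2(c) contributes 10
|[w]| = 60

60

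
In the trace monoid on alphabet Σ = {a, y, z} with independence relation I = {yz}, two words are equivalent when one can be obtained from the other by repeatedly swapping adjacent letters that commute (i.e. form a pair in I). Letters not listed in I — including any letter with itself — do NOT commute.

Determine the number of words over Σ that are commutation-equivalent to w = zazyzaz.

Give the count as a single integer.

piece 0:z — minimal
piece 1:a rests on {0:z}
piece 2:z rests on {1:a}
piece 3:y rests on {1:a}
piece 4:z rests on {2:z}
piece 5:a rests on {3:y, 4:z}
piece 6:z rests on {5:a}
minimal pieces: {0:z}
ways to finish when only these pieces remain (= sum over removing one remaining piece with nothing left below it):
  1 left: {6}→1
  2 left: {5,6}→1
  3 left: {3,5,6}→1  {4,5,6}→1
  4 left: {2,4,5,6}→1  {3,4,5,6}→2
  5 left: {2,3,4,5,6}→3
  placing 0:z first → 3 extensions

3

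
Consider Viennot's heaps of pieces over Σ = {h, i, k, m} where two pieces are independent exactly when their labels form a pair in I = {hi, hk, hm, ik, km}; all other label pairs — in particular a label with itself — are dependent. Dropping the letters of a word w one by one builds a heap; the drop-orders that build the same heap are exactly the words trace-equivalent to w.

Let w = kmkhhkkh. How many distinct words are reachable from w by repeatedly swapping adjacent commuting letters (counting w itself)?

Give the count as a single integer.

0(k) covers ∅
1(m) covers ∅
2(k) covers 0:k
3(h) covers ∅
4(h) covers 3:h
5(k) covers 2:k
6(k) covers 5:k
7(h) covers 4:h
floor of heap: 0:k, 1:m, 3:h
completions by unplaced set U, small U first (add the entries for U minus each lowest piece of U):
  |U|=1: {1}:1  {6}:1  {7}:1
  |U|=2: {1,6}:2  {1,7}:2  {4,7}:1  {5,6}:1  {6,7}:2
  |U|=3: {1,4,7}:3  {1,5,6}:3  {1,6,7}:6  {2,5,6}:1  {3,4,7}:1  {4,6,7}:3  {5,6,7}:3
  |U|=4: {0,2,5,6}:1  {1,2,5,6}:4  {1,3,4,7}:4  {1,4,6,7}:12  {1,5,6,7}:12  {2,5,6,7}:4  {3,4,6,7}:4  {4,5,6,7}:6
  |U|=5: {0,1,2,5,6}:5  {0,2,5,6,7}:5  {1,2,5,6,7}:20  {1,3,4,6,7}:20  {1,4,5,6,7}:30  {2,4,5,6,7}:10  {3,4,5,6,7}:10
  |U|=6: {0,1,2,5,6,7}:30  {0,2,4,5,6,7}:15  {1,2,4,5,6,7}:60  {1,3,4,5,6,7}:60  {2,3,4,5,6,7}:20
  start at 0(k): 140
  start at 1(m): 35
  start at 3(h): 105
sum over floor = 280

280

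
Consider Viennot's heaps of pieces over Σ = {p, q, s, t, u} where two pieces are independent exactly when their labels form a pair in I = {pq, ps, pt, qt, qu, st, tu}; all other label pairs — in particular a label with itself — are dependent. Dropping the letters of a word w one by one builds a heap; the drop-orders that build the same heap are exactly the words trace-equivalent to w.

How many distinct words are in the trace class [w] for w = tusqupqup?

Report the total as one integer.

135

drop 0:t onto floor
drop 1:u onto floor
drop 2:s onto {1:u}
drop 3:q onto {2:s}
drop 4:u onto {2:s}
drop 5:p onto {4:u}
drop 6:q onto {3:q}
drop 7:u onto {5:p}
drop 8:p onto {7:u}
ground layer = {0:t, 1:u}
drop-orders for the pieces not yet dropped (sum over which currently-grounded one goes next):
  1 to go: {0} 1  {6} 1  {8} 1
  2 to go: {0,6} 2  {0,8} 2  {3,6} 1  {6,8} 2  {7,8} 1
  3 to go: {0,3,6} 3  {0,6,8} 6  {0,7,8} 3  {3,6,8} 3  {5,7,8} 1  {6,7,8} 3
  4 to go: {0,3,6,8} 12  {0,5,7,8} 4  {0,6,7,8} 12  {3,6,7,8} 6  {4,5,7,8} 1  {5,6,7,8} 4
  5 to go: {0,3,6,7,8} 30  {0,4,5,7,8} 5  {0,5,6,7,8} 20  {3,5,6,7,8} 10  {4,5,6,7,8} 5
  6 to go: {0,3,5,6,7,8} 60  {0,4,5,6,7,8} 30  {3,4,5,6,7,8} 15
  7 to go: {0,3,4,5,6,7,8} 105  {2,3,4,5,6,7,8} 15
  if 0:t drops first: 15 orders
  if 1:u drops first: 120 orders
heap linearizations: 135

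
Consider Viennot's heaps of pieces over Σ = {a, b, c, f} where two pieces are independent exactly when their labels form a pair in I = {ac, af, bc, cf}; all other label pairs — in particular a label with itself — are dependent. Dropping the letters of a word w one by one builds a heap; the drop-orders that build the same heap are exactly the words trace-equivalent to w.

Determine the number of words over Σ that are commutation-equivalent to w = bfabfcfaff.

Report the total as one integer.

100

#0=b has no predecessor
#1=f depends on [0:b]
#2=a depends on [0:b]
#3=b depends on [1:f, 2:a]
#4=f depends on [3:b]
#5=c has no predecessor
#6=f depends on [4:f]
#7=a depends on [3:b]
#8=f depends on [6:f]
#9=f depends on [8:f]
sources: [0:b, 5:c]
N(rest) = Σ N(rest − s) over sources s of rest; N(one piece) = 1:
  size 1 → [5]=1  [7]=1  [9]=1
  size 2 → [5,7]=2  [5,9]=2  [7,9]=2  [8,9]=1
  size 3 → [5,7,9]=6  [5,8,9]=3  [6,8,9]=1  [7,8,9]=3
  size 4 → [4,6,8,9]=1  [5,6,8,9]=4  [5,7,8,9]=12  [6,7,8,9]=4
  size 5 → [4,5,6,8,9]=5  [4,6,7,8,9]=5  [5,6,7,8,9]=20
  size 6 → [3,4,6,7,8,9]=5  [4,5,6,7,8,9]=30
  size 7 → [1,3,4,6,7,8,9]=5  [2,3,4,6,7,8,9]=5  [3,4,5,6,7,8,9]=35
  size 8 → [1,2,3,4,6,7,8,9]=10  [1,3,4,5,6,7,8,9]=40  [2,3,4,5,6,7,8,9]=40
  first=0(b) contributes 90
  first=5(c) contributes 10
|[w]| = 100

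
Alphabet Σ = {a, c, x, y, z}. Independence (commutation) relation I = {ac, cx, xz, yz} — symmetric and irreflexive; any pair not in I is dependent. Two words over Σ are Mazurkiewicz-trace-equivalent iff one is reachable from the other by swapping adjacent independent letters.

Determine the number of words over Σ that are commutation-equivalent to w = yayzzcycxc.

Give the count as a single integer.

0(y) covers ∅
1(a) covers 0:y
2(y) covers 1:a
3(z) covers 1:a
4(z) covers 3:z
5(c) covers 2:y, 4:z
6(y) covers 5:c
7(c) covers 6:y
8(x) covers 6:y
9(c) covers 7:c
floor of heap: 0:y
completions by unplaced set U, small U first (add the entries for U minus each lowest piece of U):
  |U|=1: {8}:1  {9}:1
  |U|=2: {7,9}:1  {8,9}:2
  |U|=3: {7,8,9}:3
  |U|=4: {6,7,8,9}:3
  |U|=5: {5,6,7,8,9}:3
  |U|=6: {2,5,6,7,8,9}:3  {4,5,6,7,8,9}:3
  |U|=7: {2,4,5,6,7,8,9}:6  {3,4,5,6,7,8,9}:3
  |U|=8: {2,3,4,5,6,7,8,9}:9
  start at 0(y): 9

9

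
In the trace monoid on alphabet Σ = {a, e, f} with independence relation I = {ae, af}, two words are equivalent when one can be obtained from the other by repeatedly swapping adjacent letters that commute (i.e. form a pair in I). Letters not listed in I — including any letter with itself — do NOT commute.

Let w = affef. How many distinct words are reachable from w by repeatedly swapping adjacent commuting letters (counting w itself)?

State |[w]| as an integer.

0(a) covers ∅
1(f) covers ∅
2(f) covers 1:f
3(e) covers 2:f
4(f) covers 3:e
floor of heap: 0:a, 1:f
completions by unplaced set U, small U first (add the entries for U minus each lowest piece of U):
  |U|=1: {0}:1  {4}:1
  |U|=2: {0,4}:2  {3,4}:1
  |U|=3: {0,3,4}:3  {2,3,4}:1
  start at 0(a): 1
  start at 1(f): 4
sum over floor = 5

5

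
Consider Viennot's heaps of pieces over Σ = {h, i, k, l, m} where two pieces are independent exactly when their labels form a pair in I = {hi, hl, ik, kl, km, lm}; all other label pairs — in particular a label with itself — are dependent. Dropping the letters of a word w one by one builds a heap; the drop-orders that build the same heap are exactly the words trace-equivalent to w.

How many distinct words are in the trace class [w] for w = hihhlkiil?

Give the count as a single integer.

drop 0:h onto floor
drop 1:i onto floor
drop 2:h onto {0:h}
drop 3:h onto {2:h}
drop 4:l onto {1:i}
drop 5:k onto {3:h}
drop 6:i onto {4:l}
drop 7:i onto {6:i}
drop 8:l onto {7:i}
ground layer = {0:h, 1:i}
drop-orders for the pieces not yet dropped (sum over which currently-grounded one goes next):
  1 to go: {5} 1  {8} 1
  2 to go: {3,5} 1  {5,8} 2  {7,8} 1
  3 to go: {2,3,5} 1  {3,5,8} 3  {5,7,8} 3  {6,7,8} 1
  4 to go: {0,2,3,5} 1  {2,3,5,8} 4  {3,5,7,8} 6  {4,6,7,8} 1  {5,6,7,8} 4
  5 to go: {0,2,3,5,8} 5  {1,4,6,7,8} 1  {2,3,5,7,8} 10  {3,5,6,7,8} 10  {4,5,6,7,8} 5
  6 to go: {0,2,3,5,7,8} 15  {1,4,5,6,7,8} 6  {2,3,5,6,7,8} 20  {3,4,5,6,7,8} 15
  7 to go: {0,2,3,5,6,7,8} 35  {1,3,4,5,6,7,8} 21  {2,3,4,5,6,7,8} 35
  if 0:h drops first: 56 orders
  if 1:i drops first: 70 orders
heap linearizations: 126

126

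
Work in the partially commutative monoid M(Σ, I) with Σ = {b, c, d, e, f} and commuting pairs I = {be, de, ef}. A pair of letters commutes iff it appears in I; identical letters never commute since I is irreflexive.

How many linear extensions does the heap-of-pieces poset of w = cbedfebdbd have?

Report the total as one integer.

drop 0:c onto floor
drop 1:b onto {0:c}
drop 2:e onto {0:c}
drop 3:d onto {1:b}
drop 4:f onto {3:d}
drop 5:e onto {2:e}
drop 6:b onto {4:f}
drop 7:d onto {6:b}
drop 8:b onto {7:d}
drop 9:d onto {8:b}
ground layer = {0:c}
drop-orders for the pieces not yet dropped (sum over which currently-grounded one goes next):
  1 to go: {5} 1  {9} 1
  2 to go: {2,5} 1  {5,9} 2  {8,9} 1
  3 to go: {2,5,9} 3  {5,8,9} 3  {7,8,9} 1
  4 to go: {2,5,8,9} 6  {5,7,8,9} 4  {6,7,8,9} 1
  5 to go: {2,5,7,8,9} 10  {4,6,7,8,9} 1  {5,6,7,8,9} 5
  6 to go: {2,5,6,7,8,9} 15  {3,4,6,7,8,9} 1  {4,5,6,7,8,9} 6
  7 to go: {1,3,4,6,7,8,9} 1  {2,4,5,6,7,8,9} 21  {3,4,5,6,7,8,9} 7
  8 to go: {1,3,4,5,6,7,8,9} 8  {2,3,4,5,6,7,8,9} 28
  if 0:c drops first: 36 orders

36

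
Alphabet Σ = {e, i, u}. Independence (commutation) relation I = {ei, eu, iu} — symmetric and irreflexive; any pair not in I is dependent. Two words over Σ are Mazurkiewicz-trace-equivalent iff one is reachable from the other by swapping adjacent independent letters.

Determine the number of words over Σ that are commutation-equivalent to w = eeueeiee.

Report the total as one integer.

#0=e has no predecessor
#1=e depends on [0:e]
#2=u has no predecessor
#3=e depends on [1:e]
#4=e depends on [3:e]
#5=i has no predecessor
#6=e depends on [4:e]
#7=e depends on [6:e]
sources: [0:e, 2:u, 5:i]
N(rest) = Σ N(rest − s) over sources s of rest; N(one piece) = 1:
  size 1 → [2]=1  [5]=1  [7]=1
  size 2 → [2,5]=2  [2,7]=2  [5,7]=2  [6,7]=1
  size 3 → [2,5,7]=6  [2,6,7]=3  [4,6,7]=1  [5,6,7]=3
  size 4 → [2,4,6,7]=4  [2,5,6,7]=12  [3,4,6,7]=1  [4,5,6,7]=4
  size 5 → [1,3,4,6,7]=1  [2,3,4,6,7]=5  [2,4,5,6,7]=20  [3,4,5,6,7]=5
  size 6 → [0,1,3,4,6,7]=1  [1,2,3,4,6,7]=6  [1,3,4,5,6,7]=6  [2,3,4,5,6,7]=30
  first=0(e) contributes 42
  first=2(u) contributes 7
  first=5(i) contributes 7
|[w]| = 56

56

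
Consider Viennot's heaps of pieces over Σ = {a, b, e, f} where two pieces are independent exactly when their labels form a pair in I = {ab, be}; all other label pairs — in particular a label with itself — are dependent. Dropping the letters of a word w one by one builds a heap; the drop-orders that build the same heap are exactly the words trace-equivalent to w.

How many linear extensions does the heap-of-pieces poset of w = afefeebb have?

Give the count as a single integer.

6

#0=a has no predecessor
#1=f depends on [0:a]
#2=e depends on [1:f]
#3=f depends on [2:e]
#4=e depends on [3:f]
#5=e depends on [4:e]
#6=b depends on [3:f]
#7=b depends on [6:b]
sources: [0:a]
N(rest) = Σ N(rest − s) over sources s of rest; N(one piece) = 1:
  size 1 → [5]=1  [7]=1
  size 2 → [4,5]=1  [5,7]=2  [6,7]=1
  size 3 → [4,5,7]=3  [5,6,7]=3
  size 4 → [4,5,6,7]=6
  size 5 → [3,4,5,6,7]=6
  size 6 → [2,3,4,5,6,7]=6
  first=0(a) contributes 6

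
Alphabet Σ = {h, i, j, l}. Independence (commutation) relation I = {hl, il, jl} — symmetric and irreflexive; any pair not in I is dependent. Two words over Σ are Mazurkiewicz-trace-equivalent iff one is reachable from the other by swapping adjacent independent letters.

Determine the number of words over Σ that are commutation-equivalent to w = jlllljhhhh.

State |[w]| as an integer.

drop 0:j onto floor
drop 1:l onto floor
drop 2:l onto {1:l}
drop 3:l onto {2:l}
drop 4:l onto {3:l}
drop 5:j onto {0:j}
drop 6:h onto {5:j}
drop 7:h onto {6:h}
drop 8:h onto {7:h}
drop 9:h onto {8:h}
ground layer = {0:j, 1:l}
drop-orders for the pieces not yet dropped (sum over which currently-grounded one goes next):
  1 to go: {4} 1  {9} 1
  2 to go: {3,4} 1  {4,9} 2  {8,9} 1
  3 to go: {2,3,4} 1  {3,4,9} 3  {4,8,9} 3  {7,8,9} 1
  4 to go: {1,2,3,4} 1  {2,3,4,9} 4  {3,4,8,9} 6  {4,7,8,9} 4  {6,7,8,9} 1
  5 to go: {1,2,3,4,9} 5  {2,3,4,8,9} 10  {3,4,7,8,9} 10  {4,6,7,8,9} 5  {5,6,7,8,9} 1
  6 to go: {0,5,6,7,8,9} 1  {1,2,3,4,8,9} 15  {2,3,4,7,8,9} 20  {3,4,6,7,8,9} 15  {4,5,6,7,8,9} 6
  7 to go: {0,4,5,6,7,8,9} 7  {1,2,3,4,7,8,9} 35  {2,3,4,6,7,8,9} 35  {3,4,5,6,7,8,9} 21
  8 to go: {0,3,4,5,6,7,8,9} 28  {1,2,3,4,6,7,8,9} 70  {2,3,4,5,6,7,8,9} 56
  if 0:j drops first: 126 orders
  if 1:l drops first: 84 orders
heap linearizations: 210

210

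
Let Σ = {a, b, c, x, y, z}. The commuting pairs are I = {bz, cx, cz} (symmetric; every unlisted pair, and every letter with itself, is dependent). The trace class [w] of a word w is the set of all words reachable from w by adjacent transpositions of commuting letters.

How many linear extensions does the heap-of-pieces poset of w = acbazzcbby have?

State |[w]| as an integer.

10

piece 0:a — minimal
piece 1:c rests on {0:a}
piece 2:b rests on {1:c}
piece 3:a rests on {2:b}
piece 4:z rests on {3:a}
piece 5:z rests on {4:z}
piece 6:c rests on {3:a}
piece 7:b rests on {6:c}
piece 8:b rests on {7:b}
piece 9:y rests on {5:z, 8:b}
minimal pieces: {0:a}
ways to finish when only these pieces remain (= sum over removing one remaining piece with nothing left below it):
  1 left: {9}→1
  2 left: {5,9}→1  {8,9}→1
  3 left: {4,5,9}→1  {5,8,9}→2  {7,8,9}→1
  4 left: {4,5,8,9}→3  {5,7,8,9}→3  {6,7,8,9}→1
  5 left: {4,5,7,8,9}→6  {5,6,7,8,9}→4
  6 left: {4,5,6,7,8,9}→10
  7 left: {3,4,5,6,7,8,9}→10
  8 left: {2,3,4,5,6,7,8,9}→10
  placing 0:a first → 10 extensions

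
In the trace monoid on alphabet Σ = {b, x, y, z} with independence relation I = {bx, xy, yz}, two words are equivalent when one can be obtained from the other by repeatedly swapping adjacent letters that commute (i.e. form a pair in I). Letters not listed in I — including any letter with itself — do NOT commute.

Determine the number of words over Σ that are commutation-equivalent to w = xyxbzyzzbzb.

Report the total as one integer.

piece 0:x — minimal
piece 1:y — minimal
piece 2:x rests on {0:x}
piece 3:b rests on {1:y}
piece 4:z rests on {2:x, 3:b}
piece 5:y rests on {3:b}
piece 6:z rests on {4:z}
piece 7:z rests on {6:z}
piece 8:b rests on {5:y, 7:z}
piece 9:z rests on {8:b}
piece 10:b rests on {9:z}
minimal pieces: {0:x, 1:y}
ways to finish when only these pieces remain (= sum over removing one remaining piece with nothing left below it):
  1 left: {10}→1
  2 left: {9,10}→1
  3 left: {8,9,10}→1
  4 left: {5,8,9,10}→1  {7,8,9,10}→1
  5 left: {5,7,8,9,10}→2  {6,7,8,9,10}→1
  6 left: {4,6,7,8,9,10}→1  {5,6,7,8,9,10}→3
  7 left: {2,4,6,7,8,9,10}→1  {4,5,6,7,8,9,10}→4
  8 left: {0,2,4,6,7,8,9,10}→1  {2,4,5,6,7,8,9,10}→5  {3,4,5,6,7,8,9,10}→4
  9 left: {0,2,4,5,6,7,8,9,10}→6  {1,3,4,5,6,7,8,9,10}→4  {2,3,4,5,6,7,8,9,10}→9
  placing 0:x first → 13 extensions
  placing 1:y first → 15 extensions
total linear extensions = 28

28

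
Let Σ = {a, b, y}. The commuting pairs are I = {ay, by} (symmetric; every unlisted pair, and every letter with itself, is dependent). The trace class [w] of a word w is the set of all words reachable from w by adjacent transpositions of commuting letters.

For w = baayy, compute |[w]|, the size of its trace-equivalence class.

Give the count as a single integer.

10

piece 0:b — minimal
piece 1:a rests on {0:b}
piece 2:a rests on {1:a}
piece 3:y — minimal
piece 4:y rests on {3:y}
minimal pieces: {0:b, 3:y}
ways to finish when only these pieces remain (= sum over removing one remaining piece with nothing left below it):
  1 left: {2}→1  {4}→1
  2 left: {1,2}→1  {2,4}→2  {3,4}→1
  3 left: {0,1,2}→1  {1,2,4}→3  {2,3,4}→3
  placing 0:b first → 6 extensions
  placing 3:y first → 4 extensions
total linear extensions = 10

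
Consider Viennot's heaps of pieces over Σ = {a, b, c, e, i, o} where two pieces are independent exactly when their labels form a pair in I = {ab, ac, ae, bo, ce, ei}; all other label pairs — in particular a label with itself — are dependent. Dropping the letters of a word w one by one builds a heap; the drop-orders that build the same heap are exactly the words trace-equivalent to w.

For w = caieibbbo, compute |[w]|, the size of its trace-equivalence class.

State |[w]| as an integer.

piece 0:c — minimal
piece 1:a — minimal
piece 2:i rests on {0:c, 1:a}
piece 3:e — minimal
piece 4:i rests on {2:i}
piece 5:b rests on {3:e, 4:i}
piece 6:b rests on {5:b}
piece 7:b rests on {6:b}
piece 8:o rests on {3:e, 4:i}
minimal pieces: {0:c, 1:a, 3:e}
ways to finish when only these pieces remain (= sum over removing one remaining piece with nothing left below it):
  1 left: {7}→1  {8}→1
  2 left: {6,7}→1  {7,8}→2
  3 left: {5,6,7}→1  {6,7,8}→3
  4 left: {5,6,7,8}→4
  5 left: {3,5,6,7,8}→4  {4,5,6,7,8}→4
  6 left: {2,4,5,6,7,8}→4  {3,4,5,6,7,8}→8
  7 left: {0,2,4,5,6,7,8}→4  {1,2,4,5,6,7,8}→4  {2,3,4,5,6,7,8}→12
  placing 0:c first → 16 extensions
  placing 1:a first → 16 extensions
  placing 3:e first → 8 extensions
total linear extensions = 40

40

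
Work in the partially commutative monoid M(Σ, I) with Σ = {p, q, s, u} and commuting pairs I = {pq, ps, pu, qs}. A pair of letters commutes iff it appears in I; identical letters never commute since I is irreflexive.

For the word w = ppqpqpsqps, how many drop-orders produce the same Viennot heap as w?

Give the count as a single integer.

0(p) covers ∅
1(p) covers 0:p
2(q) covers ∅
3(p) covers 1:p
4(q) covers 2:q
5(p) covers 3:p
6(s) covers ∅
7(q) covers 4:q
8(p) covers 5:p
9(s) covers 6:s
floor of heap: 0:p, 2:q, 6:s
completions by unplaced set U, small U first (add the entries for U minus each lowest piece of U):
  |U|=1: {7}:1  {8}:1  {9}:1
  |U|=2: {4,7}:1  {5,8}:1  {6,9}:1  {7,8}:2  {7,9}:2  {8,9}:2
  |U|=3: {2,4,7}:1  {3,5,8}:1  {4,7,8}:3  {4,7,9}:3  {5,7,8}:3  {5,8,9}:3  {6,7,9}:3  {6,8,9}:3  {7,8,9}:6
  |U|=4: {1,3,5,8}:1  {2,4,7,8}:4  {2,4,7,9}:4  {3,5,7,8}:4  {3,5,8,9}:4  {4,5,7,8}:6  {4,6,7,9}:6  {4,7,8,9}:12  {5,6,8,9}:6  {5,7,8,9}:12  {6,7,8,9}:12
  |U|=5: {0,1,3,5,8}:1  {1,3,5,7,8}:5  {1,3,5,8,9}:5  {2,4,5,7,8}:10  {2,4,6,7,9}:10  {2,4,7,8,9}:20  {3,4,5,7,8}:10  {3,5,6,8,9}:10  {3,5,7,8,9}:20  {4,5,7,8,9}:30  {4,6,7,8,9}:30  {5,6,7,8,9}:30
  |U|=6: {0,1,3,5,7,8}:6  {0,1,3,5,8,9}:6  {1,3,4,5,7,8}:15  {1,3,5,6,8,9}:15  {1,3,5,7,8,9}:30  {2,3,4,5,7,8}:20  {2,4,5,7,8,9}:60  {2,4,6,7,8,9}:60  {3,4,5,7,8,9}:60  {3,5,6,7,8,9}:60  {4,5,6,7,8,9}:90
  |U|=7: {0,1,3,4,5,7,8}:21  {0,1,3,5,6,8,9}:21  {0,1,3,5,7,8,9}:42  {1,2,3,4,5,7,8}:35  {1,3,4,5,7,8,9}:105  {1,3,5,6,7,8,9}:105  {2,3,4,5,7,8,9}:140  {2,4,5,6,7,8,9}:210  {3,4,5,6,7,8,9}:210
  |U|=8: {0,1,2,3,4,5,7,8}:56  {0,1,3,4,5,7,8,9}:168  {0,1,3,5,6,7,8,9}:168  {1,2,3,4,5,7,8,9}:280  {1,3,4,5,6,7,8,9}:420  {2,3,4,5,6,7,8,9}:560
  start at 0(p): 1260
  start at 2(q): 756
  start at 6(s): 504
sum over floor = 2520

2520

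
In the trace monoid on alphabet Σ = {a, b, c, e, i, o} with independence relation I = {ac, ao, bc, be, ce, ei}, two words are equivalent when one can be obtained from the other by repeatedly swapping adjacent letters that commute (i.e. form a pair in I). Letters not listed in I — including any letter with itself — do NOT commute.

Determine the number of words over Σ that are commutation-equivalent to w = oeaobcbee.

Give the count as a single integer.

66

drop 0:o onto floor
drop 1:e onto {0:o}
drop 2:a onto {1:e}
drop 3:o onto {1:e}
drop 4:b onto {2:a, 3:o}
drop 5:c onto {3:o}
drop 6:b onto {4:b}
drop 7:e onto {2:a, 3:o}
drop 8:e onto {7:e}
ground layer = {0:o}
drop-orders for the pieces not yet dropped (sum over which currently-grounded one goes next):
  1 to go: {5} 1  {6} 1  {8} 1
  2 to go: {4,6} 1  {5,6} 2  {5,8} 2  {6,8} 2  {7,8} 1
  3 to go: {4,5,6} 3  {4,6,8} 3  {5,6,8} 6  {5,7,8} 3  {6,7,8} 3
  4 to go: {4,5,6,8} 12  {4,6,7,8} 6  {5,6,7,8} 12
  5 to go: {2,4,6,7,8} 6  {4,5,6,7,8} 30
  6 to go: {2,4,5,6,7,8} 36  {3,4,5,6,7,8} 30
  7 to go: {2,3,4,5,6,7,8} 66
  if 0:o drops first: 66 orders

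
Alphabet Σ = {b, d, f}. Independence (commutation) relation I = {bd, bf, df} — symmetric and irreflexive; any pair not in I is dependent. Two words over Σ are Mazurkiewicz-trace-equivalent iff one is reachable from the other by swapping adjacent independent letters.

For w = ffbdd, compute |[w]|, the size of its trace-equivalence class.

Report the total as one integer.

drop 0:f onto floor
drop 1:f onto {0:f}
drop 2:b onto floor
drop 3:d onto floor
drop 4:d onto {3:d}
ground layer = {0:f, 2:b, 3:d}
drop-orders for the pieces not yet dropped (sum over which currently-grounded one goes next):
  1 to go: {1} 1  {2} 1  {4} 1
  2 to go: {0,1} 1  {1,2} 2  {1,4} 2  {2,4} 2  {3,4} 1
  3 to go: {0,1,2} 3  {0,1,4} 3  {1,2,4} 6  {1,3,4} 3  {2,3,4} 3
  if 0:f drops first: 12 orders
  if 2:b drops first: 6 orders
  if 3:d drops first: 12 orders
heap linearizations: 30

30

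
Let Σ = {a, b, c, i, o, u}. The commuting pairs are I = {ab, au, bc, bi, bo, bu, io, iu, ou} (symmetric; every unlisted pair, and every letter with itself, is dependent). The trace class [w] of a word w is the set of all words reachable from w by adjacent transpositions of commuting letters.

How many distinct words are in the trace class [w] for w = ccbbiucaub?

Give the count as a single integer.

480

drop 0:c onto floor
drop 1:c onto {0:c}
drop 2:b onto floor
drop 3:b onto {2:b}
drop 4:i onto {1:c}
drop 5:u onto {1:c}
drop 6:c onto {4:i, 5:u}
drop 7:a onto {6:c}
drop 8:u onto {6:c}
drop 9:b onto {3:b}
ground layer = {0:c, 2:b}
drop-orders for the pieces not yet dropped (sum over which currently-grounded one goes next):
  1 to go: {7} 1  {8} 1  {9} 1
  2 to go: {3,9} 1  {7,8} 2  {7,9} 2  {8,9} 2
  3 to go: {2,3,9} 1  {3,7,9} 3  {3,8,9} 3  {6,7,8} 2  {7,8,9} 6
  4 to go: {2,3,7,9} 4  {2,3,8,9} 4  {3,7,8,9} 12  {4,6,7,8} 2  {5,6,7,8} 2  {6,7,8,9} 8
  5 to go: {2,3,7,8,9} 20  {3,6,7,8,9} 20  {4,5,6,7,8} 4  {4,6,7,8,9} 10  {5,6,7,8,9} 10
  6 to go: {1,4,5,6,7,8} 4  {2,3,6,7,8,9} 40  {3,4,6,7,8,9} 30  {3,5,6,7,8,9} 30  {4,5,6,7,8,9} 24
  7 to go: {0,1,4,5,6,7,8} 4  {1,4,5,6,7,8,9} 28  {2,3,4,6,7,8,9} 70  {2,3,5,6,7,8,9} 70  {3,4,5,6,7,8,9} 84
  8 to go: {0,1,4,5,6,7,8,9} 32  {1,3,4,5,6,7,8,9} 112  {2,3,4,5,6,7,8,9} 224
  if 0:c drops first: 336 orders
  if 2:b drops first: 144 orders
heap linearizations: 480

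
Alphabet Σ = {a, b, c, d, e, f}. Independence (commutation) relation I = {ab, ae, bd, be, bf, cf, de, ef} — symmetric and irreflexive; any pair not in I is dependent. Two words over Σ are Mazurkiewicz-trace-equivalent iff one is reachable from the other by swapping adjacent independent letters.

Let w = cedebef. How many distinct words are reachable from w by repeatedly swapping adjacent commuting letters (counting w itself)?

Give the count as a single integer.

60

0(c) covers ∅
1(e) covers 0:c
2(d) covers 0:c
3(e) covers 1:e
4(b) covers 0:c
5(e) covers 3:e
6(f) covers 2:d
floor of heap: 0:c
completions by unplaced set U, small U first (add the entries for U minus each lowest piece of U):
  |U|=1: {4}:1  {5}:1  {6}:1
  |U|=2: {2,6}:1  {3,5}:1  {4,5}:2  {4,6}:2  {5,6}:2
  |U|=3: {1,3,5}:1  {2,4,6}:3  {2,5,6}:3  {3,4,5}:3  {3,5,6}:3  {4,5,6}:6
  |U|=4: {1,3,4,5}:4  {1,3,5,6}:4  {2,3,5,6}:6  {2,4,5,6}:12  {3,4,5,6}:12
  |U|=5: {1,2,3,5,6}:10  {1,3,4,5,6}:20  {2,3,4,5,6}:30
  start at 0(c): 60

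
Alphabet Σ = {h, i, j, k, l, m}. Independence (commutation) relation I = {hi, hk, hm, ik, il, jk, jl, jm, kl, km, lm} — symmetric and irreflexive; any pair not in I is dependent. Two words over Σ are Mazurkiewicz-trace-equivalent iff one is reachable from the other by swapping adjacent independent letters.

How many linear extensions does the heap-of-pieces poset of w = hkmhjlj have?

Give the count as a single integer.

drop 0:h onto floor
drop 1:k onto floor
drop 2:m onto floor
drop 3:h onto {0:h}
drop 4:j onto {3:h}
drop 5:l onto {3:h}
drop 6:j onto {4:j}
ground layer = {0:h, 1:k, 2:m}
drop-orders for the pieces not yet dropped (sum over which currently-grounded one goes next):
  1 to go: {1} 1  {2} 1  {5} 1  {6} 1
  2 to go: {1,2} 2  {1,5} 2  {1,6} 2  {2,5} 2  {2,6} 2  {4,6} 1  {5,6} 2
  3 to go: {1,2,5} 6  {1,2,6} 6  {1,4,6} 3  {1,5,6} 6  {2,4,6} 3  {2,5,6} 6  {4,5,6} 3
  4 to go: {1,2,4,6} 12  {1,2,5,6} 24  {1,4,5,6} 12  {2,4,5,6} 12  {3,4,5,6} 3
  5 to go: {0,3,4,5,6} 3  {1,2,4,5,6} 60  {1,3,4,5,6} 15  {2,3,4,5,6} 15
  if 0:h drops first: 90 orders
  if 1:k drops first: 18 orders
  if 2:m drops first: 18 orders
heap linearizations: 126

126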